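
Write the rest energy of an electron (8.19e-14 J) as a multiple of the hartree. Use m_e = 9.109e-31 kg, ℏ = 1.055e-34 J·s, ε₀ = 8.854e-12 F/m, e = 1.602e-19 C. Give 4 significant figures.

hartree: E_h = m_e e⁴/(4πε₀ℏ)² = 4.354e-18 J.
8.19e-14 / 4.354e-18 = 1.881e4

1.881e4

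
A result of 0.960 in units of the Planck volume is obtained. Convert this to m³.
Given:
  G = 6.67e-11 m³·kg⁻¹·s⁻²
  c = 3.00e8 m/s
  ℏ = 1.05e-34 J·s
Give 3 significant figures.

4.01e-105 m³

One Planck volume: V_P = (ℏG/c³)^(3/2) = 4.18e-105 m³.
0.960 × 4.18e-105 m³ = 4.01e-105 m³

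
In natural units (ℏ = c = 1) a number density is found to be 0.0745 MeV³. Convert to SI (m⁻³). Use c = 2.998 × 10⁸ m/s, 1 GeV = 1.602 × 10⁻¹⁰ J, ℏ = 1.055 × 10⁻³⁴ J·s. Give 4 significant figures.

9.680 × 10³⁶ m⁻³

Number density is [L]⁻³ = [E]³/(ℏc)³.
1 GeV³ → 1/(ℏc)³ × (1 GeV in J)³ = 1.299 × 10⁴⁷ m⁻³.
Convert the energy scale: 0.0745 MeV³ = 7.45 × 10⁻¹¹ GeV³.
Result: 7.45 × 10⁻¹¹ × 1.299 × 10⁴⁷ = 9.680 × 10³⁶ m⁻³.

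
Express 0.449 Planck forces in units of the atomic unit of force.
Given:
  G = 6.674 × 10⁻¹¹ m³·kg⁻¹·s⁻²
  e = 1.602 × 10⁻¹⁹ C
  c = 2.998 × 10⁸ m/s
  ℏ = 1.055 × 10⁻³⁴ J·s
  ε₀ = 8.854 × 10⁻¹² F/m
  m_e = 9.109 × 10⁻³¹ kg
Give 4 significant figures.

6.612 × 10⁵⁰

Planck force: F_P = c⁴/G = 1.210 × 10⁴⁴ N
atomic unit of force: F_au = E_h/a₀ = m_e²e⁶/((4πε₀)³ℏ⁴) = 8.220 × 10⁻⁸ N
0.449 × 1.210 × 10⁴⁴ / 8.220 × 10⁻⁸ = 6.612 × 10⁵⁰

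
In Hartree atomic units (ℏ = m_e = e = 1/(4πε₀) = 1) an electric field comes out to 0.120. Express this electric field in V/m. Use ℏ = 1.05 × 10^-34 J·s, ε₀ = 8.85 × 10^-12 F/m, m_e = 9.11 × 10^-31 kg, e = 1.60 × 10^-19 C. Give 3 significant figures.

6.25 × 10^10 V/m

One atomic unit of electric field: E_au = E_h/(e a₀) = m_e²e⁵/((4πε₀)³ℏ⁴) = 5.20 × 10^11 V/m.
0.120 × 5.20 × 10^11 V/m = 6.25 × 10^10 V/m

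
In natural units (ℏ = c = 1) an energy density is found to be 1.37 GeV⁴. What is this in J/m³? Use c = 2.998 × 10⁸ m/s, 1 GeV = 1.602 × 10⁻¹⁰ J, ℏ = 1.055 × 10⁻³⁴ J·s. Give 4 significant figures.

2.852 × 10³⁷ J/m³

[E]/[L]³ = [E]⁴/(ℏc)³; restore (ℏc)⁻³.
1 GeV⁴ → 1/(ℏc)³ × (1 GeV in J)⁴ = 2.082 × 10³⁷ J/m³.
Result: 1.37 × 2.082 × 10³⁷ = 2.852 × 10³⁷ J/m³.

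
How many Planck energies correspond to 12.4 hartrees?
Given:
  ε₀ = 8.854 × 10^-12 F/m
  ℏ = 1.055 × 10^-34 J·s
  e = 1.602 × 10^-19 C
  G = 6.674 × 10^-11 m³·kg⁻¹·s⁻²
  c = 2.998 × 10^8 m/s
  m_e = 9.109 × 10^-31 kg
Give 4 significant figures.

2.759 × 10^-26

hartree: E_h = m_e e⁴/(4πε₀ℏ)² = 4.354 × 10^-18 J
Planck energy: E_P = √(ℏc⁵/G) = 1.957 × 10^9 J
12.4 × 4.354 × 10^-18 / 1.957 × 10^9 = 2.759 × 10^-26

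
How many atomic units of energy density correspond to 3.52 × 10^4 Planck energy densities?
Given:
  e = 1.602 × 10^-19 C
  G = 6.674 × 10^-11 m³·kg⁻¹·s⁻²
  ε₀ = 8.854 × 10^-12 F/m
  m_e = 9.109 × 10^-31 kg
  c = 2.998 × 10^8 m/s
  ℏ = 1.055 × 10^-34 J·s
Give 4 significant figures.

Planck energy density: u_P = c⁷/(ℏG²) = 4.632 × 10^113 J/m³
atomic unit of energy density: u_au = E_h/a₀³ = m_e⁴e¹⁰/((4πε₀)⁵ℏ⁸) = 2.929 × 10^13 J/m³
3.52 × 10^4 × 4.632 × 10^113 / 2.929 × 10^13 = 5.567 × 10^104

5.567 × 10^104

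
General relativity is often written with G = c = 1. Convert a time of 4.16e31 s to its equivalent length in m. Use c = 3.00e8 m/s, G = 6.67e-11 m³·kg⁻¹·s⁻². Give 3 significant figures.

1.25e40 m

Time → length via c.
4.16e31 s × (c) = 1.25e40 m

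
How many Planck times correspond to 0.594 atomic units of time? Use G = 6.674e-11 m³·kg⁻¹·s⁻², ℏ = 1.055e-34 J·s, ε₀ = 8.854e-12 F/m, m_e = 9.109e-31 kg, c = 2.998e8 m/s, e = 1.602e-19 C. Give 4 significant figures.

atomic unit of time: τ_au = (4πε₀)²ℏ³/(m_e e⁴) = 2.423e-17 s
Planck time: t_P = √(ℏG/c⁵) = 5.392e-44 s
0.594 × 2.423e-17 / 5.392e-44 = 2.669e26

2.669e26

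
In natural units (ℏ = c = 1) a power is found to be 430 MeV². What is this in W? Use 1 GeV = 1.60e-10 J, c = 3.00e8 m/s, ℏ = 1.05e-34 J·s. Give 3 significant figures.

1.05e11 W

Power is [E]/[T] = [E]²/ℏ.
1 GeV² → 1/ℏ × (1 GeV in J)² = 2.44e14 W.
Convert the energy scale: 430 MeV² = 4.30e-4 GeV².
Result: 4.30e-4 × 2.44e14 = 1.05e11 W.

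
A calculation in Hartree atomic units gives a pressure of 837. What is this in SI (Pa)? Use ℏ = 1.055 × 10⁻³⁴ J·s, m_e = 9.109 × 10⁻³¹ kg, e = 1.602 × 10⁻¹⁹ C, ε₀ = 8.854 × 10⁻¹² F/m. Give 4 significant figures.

One atomic unit of pressure: P_au = E_h/a₀³ = m_e⁴e¹⁰/((4πε₀)⁵ℏ⁸) = 2.929 × 10¹³ Pa.
837 × 2.929 × 10¹³ Pa = 2.452 × 10¹⁶ Pa

2.452 × 10¹⁶ Pa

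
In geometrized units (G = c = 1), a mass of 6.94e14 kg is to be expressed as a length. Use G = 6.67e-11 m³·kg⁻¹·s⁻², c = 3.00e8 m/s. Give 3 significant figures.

In G = c = 1 units mass has dimensions of length; the conversion factor is G/c².
6.94e14 kg × (G/c²) = 5.14e-13 m

5.14e-13 m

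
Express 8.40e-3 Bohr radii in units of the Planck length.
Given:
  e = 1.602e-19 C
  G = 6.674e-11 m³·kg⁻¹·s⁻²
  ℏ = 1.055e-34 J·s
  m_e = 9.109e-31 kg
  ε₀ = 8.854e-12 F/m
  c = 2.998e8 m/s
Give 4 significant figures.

2.753e22

Bohr radius: a₀ = 4πε₀ℏ²/(m_e e²) = 5.297e-11 m
Planck length: ℓ_P = √(ℏG/c³) = 1.616e-35 m
8.40e-3 × 5.297e-11 / 1.616e-35 = 2.753e22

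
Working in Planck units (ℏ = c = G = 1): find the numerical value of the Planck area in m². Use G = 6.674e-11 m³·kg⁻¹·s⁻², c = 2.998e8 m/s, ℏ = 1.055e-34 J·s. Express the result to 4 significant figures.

The unique combination of the constants set to 1 with dimensions of area is A_P = ℏG/c³.
  = 7.041e-45 / 2.695e25
  = 2.613e-70 m²

2.613e-70 m²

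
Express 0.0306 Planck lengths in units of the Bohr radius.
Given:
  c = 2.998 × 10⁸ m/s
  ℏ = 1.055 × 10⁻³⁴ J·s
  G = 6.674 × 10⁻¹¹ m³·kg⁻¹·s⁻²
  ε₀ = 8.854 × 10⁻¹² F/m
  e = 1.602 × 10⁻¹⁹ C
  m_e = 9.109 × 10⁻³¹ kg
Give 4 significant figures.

Planck length: ℓ_P = √(ℏG/c³) = 1.616 × 10⁻³⁵ m
Bohr radius: a₀ = 4πε₀ℏ²/(m_e e²) = 5.297 × 10⁻¹¹ m
0.0306 × 1.616 × 10⁻³⁵ / 5.297 × 10⁻¹¹ = 9.338 × 10⁻²⁷

9.338 × 10⁻²⁷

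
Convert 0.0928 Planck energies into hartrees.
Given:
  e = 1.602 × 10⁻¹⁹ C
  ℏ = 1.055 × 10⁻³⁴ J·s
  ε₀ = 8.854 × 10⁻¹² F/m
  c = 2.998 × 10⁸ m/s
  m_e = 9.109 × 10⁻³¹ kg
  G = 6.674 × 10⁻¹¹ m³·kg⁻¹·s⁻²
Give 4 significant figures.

Planck energy: E_P = √(ℏc⁵/G) = 1.957 × 10⁹ J
hartree: E_h = m_e e⁴/(4πε₀ℏ)² = 4.354 × 10⁻¹⁸ J
0.0928 × 1.957 × 10⁹ / 4.354 × 10⁻¹⁸ = 4.170 × 10²⁵

4.170 × 10²⁵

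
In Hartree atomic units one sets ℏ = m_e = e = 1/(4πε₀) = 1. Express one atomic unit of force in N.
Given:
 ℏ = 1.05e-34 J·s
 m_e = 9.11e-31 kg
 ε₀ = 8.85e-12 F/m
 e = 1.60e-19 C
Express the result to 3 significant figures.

F_au = E_h/a₀ = m_e²e⁶/((4πε₀)³ℏ⁴)
E_h = 4.38e-18 J
a₀ = 5.26e-11 m
E_h/a₀ = 8.33e-8 N

8.33e-8 N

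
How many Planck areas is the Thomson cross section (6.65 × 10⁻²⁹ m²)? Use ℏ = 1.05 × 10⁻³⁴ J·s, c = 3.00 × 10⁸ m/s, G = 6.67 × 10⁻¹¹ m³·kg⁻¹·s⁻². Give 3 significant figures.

2.56 × 10⁴¹

Planck area: A_P = ℏG/c³ = 2.59 × 10⁻⁷⁰ m².
6.65 × 10⁻²⁹ / 2.59 × 10⁻⁷⁰ = 2.56 × 10⁴¹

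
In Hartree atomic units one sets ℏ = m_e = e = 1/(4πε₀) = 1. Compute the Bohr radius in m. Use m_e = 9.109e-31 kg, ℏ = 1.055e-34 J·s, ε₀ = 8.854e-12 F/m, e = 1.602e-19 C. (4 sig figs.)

5.297e-11 m

a₀ = 4πε₀ℏ²/(m_e e²)
  = 1.238e-78 / 2.338e-68
  = 5.297e-11 m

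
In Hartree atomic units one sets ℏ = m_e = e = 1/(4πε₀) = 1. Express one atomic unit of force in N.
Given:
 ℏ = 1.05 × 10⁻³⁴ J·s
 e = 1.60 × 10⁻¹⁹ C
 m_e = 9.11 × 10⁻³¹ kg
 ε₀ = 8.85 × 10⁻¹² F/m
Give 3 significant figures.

8.33 × 10⁻⁸ N

F_au = E_h/a₀ = m_e²e⁶/((4πε₀)³ℏ⁴)
E_h = 4.38 × 10⁻¹⁸ J
a₀ = 5.26 × 10⁻¹¹ m
E_h/a₀ = 8.33 × 10⁻⁸ N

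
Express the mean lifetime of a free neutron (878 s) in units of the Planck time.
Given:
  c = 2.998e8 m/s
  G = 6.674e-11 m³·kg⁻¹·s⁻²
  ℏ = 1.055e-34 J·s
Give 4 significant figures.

1.628e46

Planck time: t_P = √(ℏG/c⁵) = 5.392e-44 s.
878 / 5.392e-44 = 1.628e46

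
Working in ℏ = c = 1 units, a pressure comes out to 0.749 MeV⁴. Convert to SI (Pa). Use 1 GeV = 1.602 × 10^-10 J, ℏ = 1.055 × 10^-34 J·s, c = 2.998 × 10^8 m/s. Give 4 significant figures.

Pressure is [E]/[L]³ = [E]⁴/(ℏc)³.
1 GeV⁴ → 1/(ℏc)³ × (1 GeV in J)⁴ = 2.082 × 10^37 Pa.
Convert the energy scale: 0.749 MeV⁴ = 7.49 × 10^-13 GeV⁴.
Result: 7.49 × 10^-13 × 2.082 × 10^37 = 1.559 × 10^25 Pa.

1.559 × 10^25 Pa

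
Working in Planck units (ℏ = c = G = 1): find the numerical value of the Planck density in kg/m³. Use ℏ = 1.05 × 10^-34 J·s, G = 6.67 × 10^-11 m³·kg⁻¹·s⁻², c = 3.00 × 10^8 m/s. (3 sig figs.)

5.20 × 10^96 kg/m³

From ℏ = c = G = 1 the density scale is ρ_P = c⁵/(ℏG²).
  = 2.43 × 10^42 / 4.67 × 10^-55
  = 5.20 × 10^96 kg/m³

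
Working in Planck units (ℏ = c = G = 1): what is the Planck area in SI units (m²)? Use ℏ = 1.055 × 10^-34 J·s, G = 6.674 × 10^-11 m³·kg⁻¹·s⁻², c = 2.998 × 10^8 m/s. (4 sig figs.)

2.613 × 10^-70 m²

The unique combination of the constants set to 1 with dimensions of area is A_P = ℏG/c³.
  = 7.041 × 10^-45 / 2.695 × 10^25
  = 2.613 × 10^-70 m²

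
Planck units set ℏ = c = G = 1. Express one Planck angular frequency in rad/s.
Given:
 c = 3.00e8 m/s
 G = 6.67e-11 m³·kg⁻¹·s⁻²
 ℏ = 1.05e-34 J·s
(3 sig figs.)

Dimensional analysis gives ω_P = √(c⁵/(ℏG)).
  = √(3.47e86)
  = 1.86e43 rad/s

1.86e43 rad/s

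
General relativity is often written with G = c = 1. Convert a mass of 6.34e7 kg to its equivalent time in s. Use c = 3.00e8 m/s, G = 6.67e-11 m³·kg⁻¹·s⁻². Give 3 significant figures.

Mass → time via G/c³.
6.34e7 kg × (G/c³) = 1.57e-28 s

1.57e-28 s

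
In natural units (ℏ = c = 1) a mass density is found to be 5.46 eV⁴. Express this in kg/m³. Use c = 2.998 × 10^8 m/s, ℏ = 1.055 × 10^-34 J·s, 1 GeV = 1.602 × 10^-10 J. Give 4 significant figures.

1.265 × 10^-15 kg/m³

Mass density is [E]/(c²[L]³) = [E]⁴/(ℏ³c⁵).
1 GeV⁴ → 1/(ℏ³c⁵) × (1 GeV in J)⁴ = 2.316 × 10^20 kg/m³.
Convert the energy scale: 5.46 eV⁴ = 5.46 × 10^-36 GeV⁴.
Result: 5.46 × 10^-36 × 2.316 × 10^20 = 1.265 × 10^-15 kg/m³.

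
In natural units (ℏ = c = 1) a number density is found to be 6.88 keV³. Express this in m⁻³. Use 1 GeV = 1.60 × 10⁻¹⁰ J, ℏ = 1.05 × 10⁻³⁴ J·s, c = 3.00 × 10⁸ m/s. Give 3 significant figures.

9.02 × 10²⁹ m⁻³

Number density is [L]⁻³ = [E]³/(ℏc)³.
1 GeV³ → 1/(ℏc)³ × (1 GeV in J)³ = 1.31 × 10⁴⁷ m⁻³.
Convert the energy scale: 6.88 keV³ = 6.88 × 10⁻¹⁸ GeV³.
Result: 6.88 × 10⁻¹⁸ × 1.31 × 10⁴⁷ = 9.02 × 10²⁹ m⁻³.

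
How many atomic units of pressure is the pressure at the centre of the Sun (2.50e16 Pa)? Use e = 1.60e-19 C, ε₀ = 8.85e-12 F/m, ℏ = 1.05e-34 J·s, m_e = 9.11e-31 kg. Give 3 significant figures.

830

atomic unit of pressure: P_au = E_h/a₀³ = m_e⁴e¹⁰/((4πε₀)⁵ℏ⁸) = 3.01e13 Pa.
2.50e16 / 3.01e13 = 830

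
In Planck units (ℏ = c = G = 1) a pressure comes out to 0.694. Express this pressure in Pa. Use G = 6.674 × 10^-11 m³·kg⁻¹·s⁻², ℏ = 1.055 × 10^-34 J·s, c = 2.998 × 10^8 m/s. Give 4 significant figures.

One Planck pressure: p_P = c⁷/(ℏG²) = 4.632 × 10^113 Pa.
0.694 × 4.632 × 10^113 Pa = 3.215 × 10^113 Pa

3.215 × 10^113 Pa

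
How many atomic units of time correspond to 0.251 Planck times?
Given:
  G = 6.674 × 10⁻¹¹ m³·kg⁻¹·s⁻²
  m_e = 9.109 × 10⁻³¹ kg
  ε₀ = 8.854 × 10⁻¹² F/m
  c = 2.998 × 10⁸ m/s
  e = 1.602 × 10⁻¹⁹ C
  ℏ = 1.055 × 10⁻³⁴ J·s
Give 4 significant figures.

5.586 × 10⁻²⁸

Planck time: t_P = √(ℏG/c⁵) = 5.392 × 10⁻⁴⁴ s
atomic unit of time: τ_au = (4πε₀)²ℏ³/(m_e e⁴) = 2.423 × 10⁻¹⁷ s
0.251 × 5.392 × 10⁻⁴⁴ / 2.423 × 10⁻¹⁷ = 5.586 × 10⁻²⁸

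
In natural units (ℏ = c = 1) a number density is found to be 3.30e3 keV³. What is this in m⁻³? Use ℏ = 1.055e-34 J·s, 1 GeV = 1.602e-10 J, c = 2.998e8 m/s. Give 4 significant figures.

4.288e32 m⁻³

Number density is [L]⁻³ = [E]³/(ℏc)³.
1 GeV³ → 1/(ℏc)³ × (1 GeV in J)³ = 1.299e47 m⁻³.
Convert the energy scale: 3.30e3 keV³ = 3.30e-15 GeV³.
Result: 3.30e-15 × 1.299e47 = 4.288e32 m⁻³.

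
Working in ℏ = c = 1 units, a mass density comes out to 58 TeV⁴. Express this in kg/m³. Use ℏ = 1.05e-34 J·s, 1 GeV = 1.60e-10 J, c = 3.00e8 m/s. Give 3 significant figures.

1.35e34 kg/m³

Mass density is [E]/(c²[L]³) = [E]⁴/(ℏ³c⁵).
1 GeV⁴ → 1/(ℏ³c⁵) × (1 GeV in J)⁴ = 2.33e20 kg/m³.
Convert the energy scale: 58 TeV⁴ = 5.80e13 GeV⁴.
Result: 5.80e13 × 2.33e20 = 1.35e34 kg/m³.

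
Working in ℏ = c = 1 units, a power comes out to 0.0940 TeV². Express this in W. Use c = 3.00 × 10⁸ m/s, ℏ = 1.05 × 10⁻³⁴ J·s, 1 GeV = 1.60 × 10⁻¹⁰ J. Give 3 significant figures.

Power is [E]/[T] = [E]²/ℏ.
1 GeV² → 1/ℏ × (1 GeV in J)² = 2.44 × 10¹⁴ W.
Convert the energy scale: 0.0940 TeV² = 9.40 × 10⁴ GeV².
Result: 9.40 × 10⁴ × 2.44 × 10¹⁴ = 2.29 × 10¹⁹ W.

2.29 × 10¹⁹ W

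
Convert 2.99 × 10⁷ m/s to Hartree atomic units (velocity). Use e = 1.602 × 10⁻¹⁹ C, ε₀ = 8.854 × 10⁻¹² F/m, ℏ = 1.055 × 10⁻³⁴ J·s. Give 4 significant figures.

atomic unit of velocity: v_au = e²/(4πε₀ℏ) = 2.186 × 10⁶ m/s.
2.99 × 10⁷ / 2.186 × 10⁶ = 13.68

13.68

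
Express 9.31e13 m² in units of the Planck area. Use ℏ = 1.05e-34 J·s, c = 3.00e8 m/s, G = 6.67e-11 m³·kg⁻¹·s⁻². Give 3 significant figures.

3.59e83

Planck area: A_P = ℏG/c³ = 2.59e-70 m².
9.31e13 / 2.59e-70 = 3.59e83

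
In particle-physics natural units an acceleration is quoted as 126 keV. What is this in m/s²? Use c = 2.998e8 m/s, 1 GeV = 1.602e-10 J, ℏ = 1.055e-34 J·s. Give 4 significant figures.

Acceleration is [L]/[T]² = c·[E]/ℏ.
1 GeV → c/ℏ × (1 GeV in J) = 4.552e32 m/s².
Convert the energy scale: 126 keV = 1.26e-4 GeV.
Result: 1.26e-4 × 4.552e32 = 5.736e28 m/s².

5.736e28 m/s²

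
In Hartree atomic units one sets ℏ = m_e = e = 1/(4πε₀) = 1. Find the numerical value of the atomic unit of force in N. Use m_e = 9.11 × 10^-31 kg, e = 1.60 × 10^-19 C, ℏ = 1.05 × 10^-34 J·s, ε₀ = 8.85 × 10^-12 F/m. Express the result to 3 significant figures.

F_au = E_h/a₀ = m_e²e⁶/((4πε₀)³ℏ⁴)
E_h = 4.38 × 10^-18 J
a₀ = 5.26 × 10^-11 m
E_h/a₀ = 8.33 × 10^-8 N

8.33 × 10^-8 N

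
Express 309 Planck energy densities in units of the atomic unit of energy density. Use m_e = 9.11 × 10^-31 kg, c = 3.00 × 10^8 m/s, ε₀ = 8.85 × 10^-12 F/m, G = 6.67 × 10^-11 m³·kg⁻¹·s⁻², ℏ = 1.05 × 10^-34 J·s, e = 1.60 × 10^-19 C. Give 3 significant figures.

Planck energy density: u_P = c⁷/(ℏG²) = 4.68 × 10^113 J/m³
atomic unit of energy density: u_au = E_h/a₀³ = m_e⁴e¹⁰/((4πε₀)⁵ℏ⁸) = 3.01 × 10^13 J/m³
309 × 4.68 × 10^113 / 3.01 × 10^13 = 4.80 × 10^102

4.80 × 10^102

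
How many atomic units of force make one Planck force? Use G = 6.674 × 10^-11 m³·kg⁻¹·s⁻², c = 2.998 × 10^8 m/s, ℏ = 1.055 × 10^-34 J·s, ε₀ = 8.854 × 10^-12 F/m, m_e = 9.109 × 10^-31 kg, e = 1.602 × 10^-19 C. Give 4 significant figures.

1.473 × 10^51

Planck force: F_P = c⁴/G = 1.210 × 10^44 N
atomic unit of force: F_au = E_h/a₀ = m_e²e⁶/((4πε₀)³ℏ⁴) = 8.220 × 10^-8 N
ratio = 1.210 × 10^44 / 8.220 × 10^-8 = 1.473 × 10^51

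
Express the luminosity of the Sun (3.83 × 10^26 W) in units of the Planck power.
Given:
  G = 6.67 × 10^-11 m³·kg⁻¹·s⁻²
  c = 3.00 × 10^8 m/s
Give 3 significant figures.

Planck power: P_P = c⁵/G = 3.64 × 10^52 W.
3.83 × 10^26 / 3.64 × 10^52 = 1.05 × 10^-26

1.05 × 10^-26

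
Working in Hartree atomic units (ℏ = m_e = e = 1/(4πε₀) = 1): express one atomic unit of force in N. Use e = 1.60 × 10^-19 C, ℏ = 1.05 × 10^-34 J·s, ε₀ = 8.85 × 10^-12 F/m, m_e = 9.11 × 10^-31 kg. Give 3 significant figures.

Dimensional analysis gives F_au = E_h/a₀ = m_e²e⁶/((4πε₀)³ℏ⁴).
E_h = 4.38 × 10^-18 J
a₀ = 5.26 × 10^-11 m
E_h/a₀ = 8.33 × 10^-8 N

8.33 × 10^-8 N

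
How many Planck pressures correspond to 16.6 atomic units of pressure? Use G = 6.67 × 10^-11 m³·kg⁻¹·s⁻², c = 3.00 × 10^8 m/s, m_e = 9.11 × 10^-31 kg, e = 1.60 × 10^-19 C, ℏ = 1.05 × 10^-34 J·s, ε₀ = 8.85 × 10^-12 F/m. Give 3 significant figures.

1.07 × 10^-99

atomic unit of pressure: P_au = E_h/a₀³ = m_e⁴e¹⁰/((4πε₀)⁵ℏ⁸) = 3.01 × 10^13 Pa
Planck pressure: p_P = c⁷/(ℏG²) = 4.68 × 10^113 Pa
16.6 × 3.01 × 10^13 / 4.68 × 10^113 = 1.07 × 10^-99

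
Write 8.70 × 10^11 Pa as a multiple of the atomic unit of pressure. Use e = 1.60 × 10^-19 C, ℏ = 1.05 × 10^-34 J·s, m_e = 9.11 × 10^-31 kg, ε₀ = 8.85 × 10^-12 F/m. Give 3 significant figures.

0.0289

atomic unit of pressure: P_au = E_h/a₀³ = m_e⁴e¹⁰/((4πε₀)⁵ℏ⁸) = 3.01 × 10^13 Pa.
8.70 × 10^11 / 3.01 × 10^13 = 0.0289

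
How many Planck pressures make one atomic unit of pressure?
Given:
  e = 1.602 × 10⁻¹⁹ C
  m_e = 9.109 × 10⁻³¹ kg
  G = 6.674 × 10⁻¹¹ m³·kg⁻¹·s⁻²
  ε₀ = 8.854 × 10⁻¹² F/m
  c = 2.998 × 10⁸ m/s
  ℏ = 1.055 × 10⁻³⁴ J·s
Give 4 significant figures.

atomic unit of pressure: P_au = E_h/a₀³ = m_e⁴e¹⁰/((4πε₀)⁵ℏ⁸) = 2.929 × 10¹³ Pa
Planck pressure: p_P = c⁷/(ℏG²) = 4.632 × 10¹¹³ Pa
ratio = 2.929 × 10¹³ / 4.632 × 10¹¹³ = 6.323 × 10⁻¹⁰¹

6.323 × 10⁻¹⁰¹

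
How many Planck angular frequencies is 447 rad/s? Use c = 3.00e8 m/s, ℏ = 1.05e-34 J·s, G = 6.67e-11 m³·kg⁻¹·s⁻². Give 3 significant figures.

2.40e-41

Planck angular frequency: ω_P = √(c⁵/(ℏG)) = 1.86e43 rad/s.
447 / 1.86e43 = 2.40e-41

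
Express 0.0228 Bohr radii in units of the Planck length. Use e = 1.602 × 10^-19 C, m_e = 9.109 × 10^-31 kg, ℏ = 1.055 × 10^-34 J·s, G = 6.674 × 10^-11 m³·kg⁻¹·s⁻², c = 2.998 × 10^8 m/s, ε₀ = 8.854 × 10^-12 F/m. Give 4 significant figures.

Bohr radius: a₀ = 4πε₀ℏ²/(m_e e²) = 5.297 × 10^-11 m
Planck length: ℓ_P = √(ℏG/c³) = 1.616 × 10^-35 m
0.0228 × 5.297 × 10^-11 / 1.616 × 10^-35 = 7.472 × 10^22

7.472 × 10^22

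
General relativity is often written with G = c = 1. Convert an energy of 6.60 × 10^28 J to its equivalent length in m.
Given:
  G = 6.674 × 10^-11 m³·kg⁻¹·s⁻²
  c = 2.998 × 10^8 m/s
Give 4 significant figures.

Energy → length via G/c⁴.
6.60 × 10^28 J × (G/c⁴) = 5.453 × 10^-16 m

5.453 × 10^-16 m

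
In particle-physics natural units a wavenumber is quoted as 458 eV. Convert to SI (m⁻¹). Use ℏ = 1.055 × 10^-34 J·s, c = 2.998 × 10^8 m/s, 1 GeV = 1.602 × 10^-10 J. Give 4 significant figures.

2.320 × 10^9 m⁻¹

Inverse length is [E]/(ℏc).
1 GeV → 1/(ℏc) × (1 GeV in J) = 5.065 × 10^15 m⁻¹.
Convert the energy scale: 458 eV = 4.58 × 10^-7 GeV.
Result: 4.58 × 10^-7 × 5.065 × 10^15 = 2.320 × 10^9 m⁻¹.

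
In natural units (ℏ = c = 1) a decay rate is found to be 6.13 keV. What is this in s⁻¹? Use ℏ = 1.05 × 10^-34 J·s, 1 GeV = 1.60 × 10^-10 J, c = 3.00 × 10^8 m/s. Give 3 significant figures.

9.34 × 10^18 s⁻¹

A rate is [E]/ℏ; divide by ℏ.
1 GeV → 1/ℏ × (1 GeV in J) = 1.52 × 10^24 s⁻¹.
Convert the energy scale: 6.13 keV = 6.13 × 10^-6 GeV.
Result: 6.13 × 10^-6 × 1.52 × 10^24 = 9.34 × 10^18 s⁻¹.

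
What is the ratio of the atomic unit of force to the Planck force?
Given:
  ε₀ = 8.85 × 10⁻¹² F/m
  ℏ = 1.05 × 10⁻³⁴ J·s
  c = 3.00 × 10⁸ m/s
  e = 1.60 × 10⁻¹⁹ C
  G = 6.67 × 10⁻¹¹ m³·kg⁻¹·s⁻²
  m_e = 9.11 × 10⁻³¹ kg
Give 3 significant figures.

atomic unit of force: F_au = E_h/a₀ = m_e²e⁶/((4πε₀)³ℏ⁴) = 8.33 × 10⁻⁸ N
Planck force: F_P = c⁴/G = 1.21 × 10⁴⁴ N
ratio = 8.33 × 10⁻⁸ / 1.21 × 10⁴⁴ = 6.86 × 10⁻⁵²

6.86 × 10⁻⁵²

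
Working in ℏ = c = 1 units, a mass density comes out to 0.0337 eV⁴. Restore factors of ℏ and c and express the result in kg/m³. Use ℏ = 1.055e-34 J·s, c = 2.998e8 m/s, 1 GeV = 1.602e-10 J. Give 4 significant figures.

Mass density is [E]/(c²[L]³) = [E]⁴/(ℏ³c⁵).
1 GeV⁴ → 1/(ℏ³c⁵) × (1 GeV in J)⁴ = 2.316e20 kg/m³.
Convert the energy scale: 0.0337 eV⁴ = 3.37e-38 GeV⁴.
Result: 3.37e-38 × 2.316e20 = 7.805e-18 kg/m³.

7.805e-18 kg/m³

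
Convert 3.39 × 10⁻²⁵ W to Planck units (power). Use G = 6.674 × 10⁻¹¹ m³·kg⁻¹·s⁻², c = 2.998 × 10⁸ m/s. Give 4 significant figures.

Planck power: P_P = c⁵/G = 3.629 × 10⁵² W.
3.39 × 10⁻²⁵ / 3.629 × 10⁵² = 9.342 × 10⁻⁷⁸

9.342 × 10⁻⁷⁸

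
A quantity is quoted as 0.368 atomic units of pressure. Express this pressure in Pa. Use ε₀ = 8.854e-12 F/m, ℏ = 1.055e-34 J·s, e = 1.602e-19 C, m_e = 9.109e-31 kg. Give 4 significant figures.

1.078e13 Pa

One atomic unit of pressure: P_au = E_h/a₀³ = m_e⁴e¹⁰/((4πε₀)⁵ℏ⁸) = 2.929e13 Pa.
0.368 × 2.929e13 Pa = 1.078e13 Pa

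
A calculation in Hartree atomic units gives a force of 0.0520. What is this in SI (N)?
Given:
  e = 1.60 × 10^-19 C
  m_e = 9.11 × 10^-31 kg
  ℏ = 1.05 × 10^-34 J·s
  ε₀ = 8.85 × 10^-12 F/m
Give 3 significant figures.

One atomic unit of force: F_au = E_h/a₀ = m_e²e⁶/((4πε₀)³ℏ⁴) = 8.33 × 10^-8 N.
0.0520 × 8.33 × 10^-8 N = 4.33 × 10^-9 N

4.33 × 10^-9 N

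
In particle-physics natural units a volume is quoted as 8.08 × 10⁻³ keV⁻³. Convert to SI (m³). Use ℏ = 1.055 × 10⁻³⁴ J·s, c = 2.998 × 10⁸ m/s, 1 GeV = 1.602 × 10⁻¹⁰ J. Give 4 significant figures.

Volume is [L]³ = [E]⁻³·(ℏc)³.
1 GeV⁻³ → (ℏc)³ × (1 GeV in J)⁻³ = 7.696 × 10⁻⁴⁸ m³.
Convert the energy scale: 8.08 × 10⁻³ keV⁻³ = 8.08 × 10¹⁵ GeV⁻³.
Result: 8.08 × 10¹⁵ × 7.696 × 10⁻⁴⁸ = 6.218 × 10⁻³² m³.

6.218 × 10⁻³² m³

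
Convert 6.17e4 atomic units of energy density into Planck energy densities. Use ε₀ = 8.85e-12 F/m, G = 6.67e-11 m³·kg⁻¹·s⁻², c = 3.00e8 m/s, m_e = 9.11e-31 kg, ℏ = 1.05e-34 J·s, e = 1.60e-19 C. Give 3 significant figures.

atomic unit of energy density: u_au = E_h/a₀³ = m_e⁴e¹⁰/((4πε₀)⁵ℏ⁸) = 3.01e13 J/m³
Planck energy density: u_P = c⁷/(ℏG²) = 4.68e113 J/m³
6.17e4 × 3.01e13 / 4.68e113 = 3.97e-96

3.97e-96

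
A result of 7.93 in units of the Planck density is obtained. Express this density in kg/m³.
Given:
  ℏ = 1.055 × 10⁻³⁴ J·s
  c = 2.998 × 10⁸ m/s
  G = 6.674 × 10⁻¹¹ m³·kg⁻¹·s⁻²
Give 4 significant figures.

4.087 × 10⁹⁷ kg/m³

One Planck density: ρ_P = c⁵/(ℏG²) = 5.154 × 10⁹⁶ kg/m³.
7.93 × 5.154 × 10⁹⁶ kg/m³ = 4.087 × 10⁹⁷ kg/m³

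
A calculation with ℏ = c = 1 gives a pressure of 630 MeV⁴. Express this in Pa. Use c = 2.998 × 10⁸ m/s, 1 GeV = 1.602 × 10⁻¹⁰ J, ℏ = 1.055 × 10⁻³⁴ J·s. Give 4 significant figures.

1.311 × 10²⁸ Pa

Pressure is [E]/[L]³ = [E]⁴/(ℏc)³.
1 GeV⁴ → 1/(ℏc)³ × (1 GeV in J)⁴ = 2.082 × 10³⁷ Pa.
Convert the energy scale: 630 MeV⁴ = 6.30 × 10⁻¹⁰ GeV⁴.
Result: 6.30 × 10⁻¹⁰ × 2.082 × 10³⁷ = 1.311 × 10²⁸ Pa.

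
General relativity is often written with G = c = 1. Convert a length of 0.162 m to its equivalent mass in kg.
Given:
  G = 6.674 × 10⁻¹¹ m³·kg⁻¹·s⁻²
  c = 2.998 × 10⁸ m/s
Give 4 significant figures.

Length → mass via c²/G.
0.162 m × (c²/G) = 2.182 × 10²⁶ kg

2.182 × 10²⁶ kg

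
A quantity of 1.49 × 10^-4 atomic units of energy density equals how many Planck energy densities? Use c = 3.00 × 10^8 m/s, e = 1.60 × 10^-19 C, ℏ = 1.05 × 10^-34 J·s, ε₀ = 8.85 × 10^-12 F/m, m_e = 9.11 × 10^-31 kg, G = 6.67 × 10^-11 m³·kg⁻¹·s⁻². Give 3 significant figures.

atomic unit of energy density: u_au = E_h/a₀³ = m_e⁴e¹⁰/((4πε₀)⁵ℏ⁸) = 3.01 × 10^13 J/m³
Planck energy density: u_P = c⁷/(ℏG²) = 4.68 × 10^113 J/m³
1.49 × 10^-4 × 3.01 × 10^13 / 4.68 × 10^113 = 9.59 × 10^-105

9.59 × 10^-105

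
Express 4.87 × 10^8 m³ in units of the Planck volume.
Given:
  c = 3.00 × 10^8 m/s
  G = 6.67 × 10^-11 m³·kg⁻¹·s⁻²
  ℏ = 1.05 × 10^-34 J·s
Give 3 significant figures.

1.17 × 10^113

Planck volume: V_P = (ℏG/c³)^(3/2) = 4.18 × 10^-105 m³.
4.87 × 10^8 / 4.18 × 10^-105 = 1.17 × 10^113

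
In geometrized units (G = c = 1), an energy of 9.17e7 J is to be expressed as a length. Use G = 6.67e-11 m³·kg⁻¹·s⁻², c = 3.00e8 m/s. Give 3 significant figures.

7.55e-37 m

Energy → length via G/c⁴.
9.17e7 J × (G/c⁴) = 7.55e-37 m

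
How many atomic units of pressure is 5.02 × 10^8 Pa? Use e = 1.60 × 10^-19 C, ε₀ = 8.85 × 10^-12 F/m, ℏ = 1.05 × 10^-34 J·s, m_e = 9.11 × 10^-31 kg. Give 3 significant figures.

atomic unit of pressure: P_au = E_h/a₀³ = m_e⁴e¹⁰/((4πε₀)⁵ℏ⁸) = 3.01 × 10^13 Pa.
5.02 × 10^8 / 3.01 × 10^13 = 1.67 × 10^-5

1.67 × 10^-5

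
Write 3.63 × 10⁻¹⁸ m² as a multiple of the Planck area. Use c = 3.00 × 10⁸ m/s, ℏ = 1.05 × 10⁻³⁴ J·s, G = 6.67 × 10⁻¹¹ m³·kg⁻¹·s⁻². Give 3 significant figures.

1.40 × 10⁵²

Planck area: A_P = ℏG/c³ = 2.59 × 10⁻⁷⁰ m².
3.63 × 10⁻¹⁸ / 2.59 × 10⁻⁷⁰ = 1.40 × 10⁵²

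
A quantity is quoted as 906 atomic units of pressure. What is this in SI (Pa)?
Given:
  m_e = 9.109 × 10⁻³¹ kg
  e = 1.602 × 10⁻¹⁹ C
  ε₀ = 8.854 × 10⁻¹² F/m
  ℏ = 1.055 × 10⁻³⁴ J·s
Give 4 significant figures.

One atomic unit of pressure: P_au = E_h/a₀³ = m_e⁴e¹⁰/((4πε₀)⁵ℏ⁸) = 2.929 × 10¹³ Pa.
906 × 2.929 × 10¹³ Pa = 2.654 × 10¹⁶ Pa

2.654 × 10¹⁶ Pa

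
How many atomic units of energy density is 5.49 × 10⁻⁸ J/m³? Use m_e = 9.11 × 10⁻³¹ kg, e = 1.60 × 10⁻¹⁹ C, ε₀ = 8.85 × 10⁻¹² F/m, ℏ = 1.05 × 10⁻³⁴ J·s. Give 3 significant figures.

1.82 × 10⁻²¹

atomic unit of energy density: u_au = E_h/a₀³ = m_e⁴e¹⁰/((4πε₀)⁵ℏ⁸) = 3.01 × 10¹³ J/m³.
5.49 × 10⁻⁸ / 3.01 × 10¹³ = 1.82 × 10⁻²¹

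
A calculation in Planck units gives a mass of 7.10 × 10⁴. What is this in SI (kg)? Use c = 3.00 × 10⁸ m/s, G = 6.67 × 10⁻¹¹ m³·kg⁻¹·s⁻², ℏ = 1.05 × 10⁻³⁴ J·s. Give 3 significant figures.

1.54 × 10⁻³ kg

One Planck mass: m_P = √(ℏc/G) = 2.17 × 10⁻⁸ kg.
7.10 × 10⁴ × 2.17 × 10⁻⁸ kg = 1.54 × 10⁻³ kg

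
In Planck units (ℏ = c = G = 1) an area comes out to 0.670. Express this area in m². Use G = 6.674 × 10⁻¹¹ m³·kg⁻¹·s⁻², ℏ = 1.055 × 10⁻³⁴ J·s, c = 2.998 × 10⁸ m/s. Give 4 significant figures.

One Planck area: A_P = ℏG/c³ = 2.613 × 10⁻⁷⁰ m².
0.670 × 2.613 × 10⁻⁷⁰ m² = 1.751 × 10⁻⁷⁰ m²

1.751 × 10⁻⁷⁰ m²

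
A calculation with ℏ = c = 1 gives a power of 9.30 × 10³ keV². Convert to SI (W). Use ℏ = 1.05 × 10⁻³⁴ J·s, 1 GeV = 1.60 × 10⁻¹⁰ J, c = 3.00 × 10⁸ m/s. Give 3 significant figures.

2.27 × 10⁶ W

Power is [E]/[T] = [E]²/ℏ.
1 GeV² → 1/ℏ × (1 GeV in J)² = 2.44 × 10¹⁴ W.
Convert the energy scale: 9.30 × 10³ keV² = 9.30 × 10⁻⁹ GeV².
Result: 9.30 × 10⁻⁹ × 2.44 × 10¹⁴ = 2.27 × 10⁶ W.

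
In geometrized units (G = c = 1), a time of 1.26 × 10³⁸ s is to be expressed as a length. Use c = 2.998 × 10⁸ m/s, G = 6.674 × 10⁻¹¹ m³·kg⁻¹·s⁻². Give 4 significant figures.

Time → length via c.
1.26 × 10³⁸ s × (c) = 3.777 × 10⁴⁶ m

3.777 × 10⁴⁶ m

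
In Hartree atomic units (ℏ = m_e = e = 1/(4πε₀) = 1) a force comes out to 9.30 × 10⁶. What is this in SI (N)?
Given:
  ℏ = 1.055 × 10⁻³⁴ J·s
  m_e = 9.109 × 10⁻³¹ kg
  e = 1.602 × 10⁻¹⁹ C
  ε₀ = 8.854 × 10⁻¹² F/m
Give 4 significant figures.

One atomic unit of force: F_au = E_h/a₀ = m_e²e⁶/((4πε₀)³ℏ⁴) = 8.220 × 10⁻⁸ N.
9.30 × 10⁶ × 8.220 × 10⁻⁸ N = 0.7644 N

0.7644 N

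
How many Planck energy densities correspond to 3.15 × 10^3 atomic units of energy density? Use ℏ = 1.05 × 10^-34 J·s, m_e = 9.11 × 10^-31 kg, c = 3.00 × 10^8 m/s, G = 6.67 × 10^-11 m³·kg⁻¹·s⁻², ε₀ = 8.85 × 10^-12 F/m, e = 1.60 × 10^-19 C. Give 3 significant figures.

2.03 × 10^-97

atomic unit of energy density: u_au = E_h/a₀³ = m_e⁴e¹⁰/((4πε₀)⁵ℏ⁸) = 3.01 × 10^13 J/m³
Planck energy density: u_P = c⁷/(ℏG²) = 4.68 × 10^113 J/m³
3.15 × 10^3 × 3.01 × 10^13 / 4.68 × 10^113 = 2.03 × 10^-97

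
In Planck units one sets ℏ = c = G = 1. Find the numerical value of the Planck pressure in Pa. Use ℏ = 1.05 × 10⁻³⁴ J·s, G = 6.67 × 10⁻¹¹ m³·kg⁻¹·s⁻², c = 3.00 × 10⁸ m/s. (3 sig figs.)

4.68 × 10¹¹³ Pa

p_P = c⁷/(ℏG²)
  = 2.19 × 10⁵⁹ / 4.67 × 10⁻⁵⁵
  = 4.68 × 10¹¹³ Pa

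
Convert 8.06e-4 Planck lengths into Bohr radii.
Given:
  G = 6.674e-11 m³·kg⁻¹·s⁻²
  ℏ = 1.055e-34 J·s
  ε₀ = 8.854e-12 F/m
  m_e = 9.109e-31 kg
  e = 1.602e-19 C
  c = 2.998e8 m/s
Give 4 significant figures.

Planck length: ℓ_P = √(ℏG/c³) = 1.616e-35 m
Bohr radius: a₀ = 4πε₀ℏ²/(m_e e²) = 5.297e-11 m
8.06e-4 × 1.616e-35 / 5.297e-11 = 2.460e-28

2.460e-28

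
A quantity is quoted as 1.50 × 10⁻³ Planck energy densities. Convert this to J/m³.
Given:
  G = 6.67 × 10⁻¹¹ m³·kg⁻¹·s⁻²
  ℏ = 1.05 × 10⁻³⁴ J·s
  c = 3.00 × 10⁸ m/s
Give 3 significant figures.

One Planck energy density: u_P = c⁷/(ℏG²) = 4.68 × 10¹¹³ J/m³.
1.50 × 10⁻³ × 4.68 × 10¹¹³ J/m³ = 7.02 × 10¹¹⁰ J/m³

7.02 × 10¹¹⁰ J/m³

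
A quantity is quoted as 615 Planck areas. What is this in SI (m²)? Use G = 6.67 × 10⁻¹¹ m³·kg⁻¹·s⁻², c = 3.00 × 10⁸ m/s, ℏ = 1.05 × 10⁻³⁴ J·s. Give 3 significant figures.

1.60 × 10⁻⁶⁷ m²

One Planck area: A_P = ℏG/c³ = 2.59 × 10⁻⁷⁰ m².
615 × 2.59 × 10⁻⁷⁰ m² = 1.60 × 10⁻⁶⁷ m²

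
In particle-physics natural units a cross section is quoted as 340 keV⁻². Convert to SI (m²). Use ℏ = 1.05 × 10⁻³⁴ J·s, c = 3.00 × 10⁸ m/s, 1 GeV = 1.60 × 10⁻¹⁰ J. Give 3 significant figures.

Area is [L]² = [E]⁻²·(ℏc)²; restore (ℏc)².
1 GeV⁻² → (ℏc)² × (1 GeV in J)⁻² = 3.88 × 10⁻³² m².
Convert the energy scale: 340 keV⁻² = 3.40 × 10¹⁴ GeV⁻².
Result: 3.40 × 10¹⁴ × 3.88 × 10⁻³² = 1.32 × 10⁻¹⁷ m².

1.32 × 10⁻¹⁷ m²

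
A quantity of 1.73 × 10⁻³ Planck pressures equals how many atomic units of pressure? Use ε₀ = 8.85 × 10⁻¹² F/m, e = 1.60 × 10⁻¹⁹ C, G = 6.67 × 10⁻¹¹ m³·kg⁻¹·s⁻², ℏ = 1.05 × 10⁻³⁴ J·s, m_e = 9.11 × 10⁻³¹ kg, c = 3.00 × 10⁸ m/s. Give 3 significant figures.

Planck pressure: p_P = c⁷/(ℏG²) = 4.68 × 10¹¹³ Pa
atomic unit of pressure: P_au = E_h/a₀³ = m_e⁴e¹⁰/((4πε₀)⁵ℏ⁸) = 3.01 × 10¹³ Pa
1.73 × 10⁻³ × 4.68 × 10¹¹³ / 3.01 × 10¹³ = 2.69 × 10⁹⁷

2.69 × 10⁹⁷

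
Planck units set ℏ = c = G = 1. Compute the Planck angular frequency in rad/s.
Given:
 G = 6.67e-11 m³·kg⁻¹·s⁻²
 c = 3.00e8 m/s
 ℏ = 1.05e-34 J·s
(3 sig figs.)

The unique combination of the constants set to 1 with dimensions of angular frequency is ω_P = √(c⁵/(ℏG)).
  = √(3.47e86)
  = 1.86e43 rad/s

1.86e43 rad/s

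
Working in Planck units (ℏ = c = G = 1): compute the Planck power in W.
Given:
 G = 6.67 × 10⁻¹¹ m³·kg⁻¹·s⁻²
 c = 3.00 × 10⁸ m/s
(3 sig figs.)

3.64 × 10⁵² W

From ℏ = c = G = 1 the power scale is P_P = c⁵/G.
  = 2.43 × 10⁴² / 6.67 × 10⁻¹¹
  = 3.64 × 10⁵² W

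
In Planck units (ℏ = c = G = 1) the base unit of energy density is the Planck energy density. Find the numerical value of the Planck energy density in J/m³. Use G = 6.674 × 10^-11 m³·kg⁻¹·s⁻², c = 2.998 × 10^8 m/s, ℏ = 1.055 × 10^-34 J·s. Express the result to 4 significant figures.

u_P = c⁷/(ℏG²)
  = 2.177 × 10^59 / 4.699 × 10^-55
  = 4.632 × 10^113 J/m³

4.632 × 10^113 J/m³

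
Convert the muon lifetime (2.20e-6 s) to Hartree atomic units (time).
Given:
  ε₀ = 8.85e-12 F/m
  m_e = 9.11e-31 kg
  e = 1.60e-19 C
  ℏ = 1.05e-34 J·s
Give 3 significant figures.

atomic unit of time: τ_au = (4πε₀)²ℏ³/(m_e e⁴) = 2.40e-17 s.
2.20e-6 / 2.40e-17 = 9.17e10

9.17e10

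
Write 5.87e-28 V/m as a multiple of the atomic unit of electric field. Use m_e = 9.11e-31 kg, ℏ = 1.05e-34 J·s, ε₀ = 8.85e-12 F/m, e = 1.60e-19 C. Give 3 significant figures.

1.13e-39

atomic unit of electric field: E_au = E_h/(e a₀) = m_e²e⁵/((4πε₀)³ℏ⁴) = 5.20e11 V/m.
5.87e-28 / 5.20e11 = 1.13e-39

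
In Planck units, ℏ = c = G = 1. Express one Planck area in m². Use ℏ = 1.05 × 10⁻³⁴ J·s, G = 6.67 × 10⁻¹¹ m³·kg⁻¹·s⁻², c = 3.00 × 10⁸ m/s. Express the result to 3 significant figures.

2.59 × 10⁻⁷⁰ m²

The unique combination of the constants set to 1 with dimensions of area is A_P = ℏG/c³.
  = 7.00 × 10⁻⁴⁵ / 2.70 × 10²⁵
  = 2.59 × 10⁻⁷⁰ m²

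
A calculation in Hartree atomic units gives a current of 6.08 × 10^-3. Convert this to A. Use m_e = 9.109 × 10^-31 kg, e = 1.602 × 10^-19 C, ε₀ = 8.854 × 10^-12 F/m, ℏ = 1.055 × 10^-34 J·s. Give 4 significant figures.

One atomic unit of electric current: I_au = e E_h/ℏ = m_e e⁵/((4πε₀)²ℏ³) = 6.612 × 10^-3 A.
6.08 × 10^-3 × 6.612 × 10^-3 A = 4.020 × 10^-5 A

4.020 × 10^-5 A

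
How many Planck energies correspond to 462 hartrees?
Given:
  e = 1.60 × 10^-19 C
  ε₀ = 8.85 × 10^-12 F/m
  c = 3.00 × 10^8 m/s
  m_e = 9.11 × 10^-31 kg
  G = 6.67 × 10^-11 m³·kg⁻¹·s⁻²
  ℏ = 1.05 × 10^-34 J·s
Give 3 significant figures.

hartree: E_h = m_e e⁴/(4πε₀ℏ)² = 4.38 × 10^-18 J
Planck energy: E_P = √(ℏc⁵/G) = 1.96 × 10^9 J
462 × 4.38 × 10^-18 / 1.96 × 10^9 = 1.03 × 10^-24

1.03 × 10^-24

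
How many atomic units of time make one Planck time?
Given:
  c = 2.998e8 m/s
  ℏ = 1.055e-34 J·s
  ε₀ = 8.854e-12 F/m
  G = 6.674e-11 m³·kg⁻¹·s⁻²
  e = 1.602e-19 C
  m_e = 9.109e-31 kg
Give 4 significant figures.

Planck time: t_P = √(ℏG/c⁵) = 5.392e-44 s
atomic unit of time: τ_au = (4πε₀)²ℏ³/(m_e e⁴) = 2.423e-17 s
ratio = 5.392e-44 / 2.423e-17 = 2.225e-27

2.225e-27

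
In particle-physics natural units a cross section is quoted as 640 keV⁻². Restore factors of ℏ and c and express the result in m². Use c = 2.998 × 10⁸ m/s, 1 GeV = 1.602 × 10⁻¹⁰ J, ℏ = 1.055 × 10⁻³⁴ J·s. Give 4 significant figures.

Area is [L]² = [E]⁻²·(ℏc)²; restore (ℏc)².
1 GeV⁻² → (ℏc)² × (1 GeV in J)⁻² = 3.898 × 10⁻³² m².
Convert the energy scale: 640 keV⁻² = 6.40 × 10¹⁴ GeV⁻².
Result: 6.40 × 10¹⁴ × 3.898 × 10⁻³² = 2.495 × 10⁻¹⁷ m².

2.495 × 10⁻¹⁷ m²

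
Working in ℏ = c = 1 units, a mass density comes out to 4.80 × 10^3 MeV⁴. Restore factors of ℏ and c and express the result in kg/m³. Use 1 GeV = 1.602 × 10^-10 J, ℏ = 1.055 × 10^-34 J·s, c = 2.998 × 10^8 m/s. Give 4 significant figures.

Mass density is [E]/(c²[L]³) = [E]⁴/(ℏ³c⁵).
1 GeV⁴ → 1/(ℏ³c⁵) × (1 GeV in J)⁴ = 2.316 × 10^20 kg/m³.
Convert the energy scale: 4.80 × 10^3 MeV⁴ = 4.80 × 10^-9 GeV⁴.
Result: 4.80 × 10^-9 × 2.316 × 10^20 = 1.112 × 10^12 kg/m³.

1.112 × 10^12 kg/m³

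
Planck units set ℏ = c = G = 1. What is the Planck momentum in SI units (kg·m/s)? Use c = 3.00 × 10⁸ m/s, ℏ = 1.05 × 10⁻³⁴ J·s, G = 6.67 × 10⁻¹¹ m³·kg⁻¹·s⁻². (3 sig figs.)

From ℏ = c = G = 1 the momentum scale is p_P = √(ℏc³/G).
  = √(42.5)
  = 6.52 kg·m/s

6.52 kg·m/s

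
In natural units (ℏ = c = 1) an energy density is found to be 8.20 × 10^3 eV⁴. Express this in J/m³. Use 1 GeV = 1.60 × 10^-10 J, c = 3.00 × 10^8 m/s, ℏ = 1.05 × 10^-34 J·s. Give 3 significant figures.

1.72 × 10^5 J/m³

[E]/[L]³ = [E]⁴/(ℏc)³; restore (ℏc)⁻³.
1 GeV⁴ → 1/(ℏc)³ × (1 GeV in J)⁴ = 2.10 × 10^37 J/m³.
Convert the energy scale: 8.20 × 10^3 eV⁴ = 8.20 × 10^-33 GeV⁴.
Result: 8.20 × 10^-33 × 2.10 × 10^37 = 1.72 × 10^5 J/m³.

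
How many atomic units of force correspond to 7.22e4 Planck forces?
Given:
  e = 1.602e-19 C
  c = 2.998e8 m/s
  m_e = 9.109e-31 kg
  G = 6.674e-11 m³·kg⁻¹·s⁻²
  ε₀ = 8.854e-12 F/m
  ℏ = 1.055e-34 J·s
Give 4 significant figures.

Planck force: F_P = c⁴/G = 1.210e44 N
atomic unit of force: F_au = E_h/a₀ = m_e²e⁶/((4πε₀)³ℏ⁴) = 8.220e-8 N
7.22e4 × 1.210e44 / 8.220e-8 = 1.063e56

1.063e56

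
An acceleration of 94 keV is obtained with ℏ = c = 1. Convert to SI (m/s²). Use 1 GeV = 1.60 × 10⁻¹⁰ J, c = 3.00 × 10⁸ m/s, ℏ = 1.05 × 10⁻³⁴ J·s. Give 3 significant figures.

Acceleration is [L]/[T]² = c·[E]/ℏ.
1 GeV → c/ℏ × (1 GeV in J) = 4.57 × 10³² m/s².
Convert the energy scale: 94 keV = 9.40 × 10⁻⁵ GeV.
Result: 9.40 × 10⁻⁵ × 4.57 × 10³² = 4.30 × 10²⁸ m/s².

4.30 × 10²⁸ m/s²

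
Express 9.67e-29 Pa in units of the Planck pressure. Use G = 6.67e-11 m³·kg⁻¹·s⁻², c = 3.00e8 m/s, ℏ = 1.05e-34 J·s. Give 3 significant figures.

2.07e-142

Planck pressure: p_P = c⁷/(ℏG²) = 4.68e113 Pa.
9.67e-29 / 4.68e113 = 2.07e-142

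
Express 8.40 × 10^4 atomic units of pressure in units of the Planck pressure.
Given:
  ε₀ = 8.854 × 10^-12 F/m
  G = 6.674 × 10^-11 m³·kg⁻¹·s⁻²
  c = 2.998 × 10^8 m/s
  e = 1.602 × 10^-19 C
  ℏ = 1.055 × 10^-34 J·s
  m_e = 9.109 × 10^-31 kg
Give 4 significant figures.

5.312 × 10^-96

atomic unit of pressure: P_au = E_h/a₀³ = m_e⁴e¹⁰/((4πε₀)⁵ℏ⁸) = 2.929 × 10^13 Pa
Planck pressure: p_P = c⁷/(ℏG²) = 4.632 × 10^113 Pa
8.40 × 10^4 × 2.929 × 10^13 / 4.632 × 10^113 = 5.312 × 10^-96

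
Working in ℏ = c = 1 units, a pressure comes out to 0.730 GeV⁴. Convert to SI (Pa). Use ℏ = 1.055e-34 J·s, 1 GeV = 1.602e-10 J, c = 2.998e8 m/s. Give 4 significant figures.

1.520e37 Pa

Pressure is [E]/[L]³ = [E]⁴/(ℏc)³.
1 GeV⁴ → 1/(ℏc)³ × (1 GeV in J)⁴ = 2.082e37 Pa.
Result: 0.730 × 2.082e37 = 1.520e37 Pa.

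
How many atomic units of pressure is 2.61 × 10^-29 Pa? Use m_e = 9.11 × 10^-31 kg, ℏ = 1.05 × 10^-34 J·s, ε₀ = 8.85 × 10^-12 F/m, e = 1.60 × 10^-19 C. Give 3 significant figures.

8.66 × 10^-43

atomic unit of pressure: P_au = E_h/a₀³ = m_e⁴e¹⁰/((4πε₀)⁵ℏ⁸) = 3.01 × 10^13 Pa.
2.61 × 10^-29 / 3.01 × 10^13 = 8.66 × 10^-43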